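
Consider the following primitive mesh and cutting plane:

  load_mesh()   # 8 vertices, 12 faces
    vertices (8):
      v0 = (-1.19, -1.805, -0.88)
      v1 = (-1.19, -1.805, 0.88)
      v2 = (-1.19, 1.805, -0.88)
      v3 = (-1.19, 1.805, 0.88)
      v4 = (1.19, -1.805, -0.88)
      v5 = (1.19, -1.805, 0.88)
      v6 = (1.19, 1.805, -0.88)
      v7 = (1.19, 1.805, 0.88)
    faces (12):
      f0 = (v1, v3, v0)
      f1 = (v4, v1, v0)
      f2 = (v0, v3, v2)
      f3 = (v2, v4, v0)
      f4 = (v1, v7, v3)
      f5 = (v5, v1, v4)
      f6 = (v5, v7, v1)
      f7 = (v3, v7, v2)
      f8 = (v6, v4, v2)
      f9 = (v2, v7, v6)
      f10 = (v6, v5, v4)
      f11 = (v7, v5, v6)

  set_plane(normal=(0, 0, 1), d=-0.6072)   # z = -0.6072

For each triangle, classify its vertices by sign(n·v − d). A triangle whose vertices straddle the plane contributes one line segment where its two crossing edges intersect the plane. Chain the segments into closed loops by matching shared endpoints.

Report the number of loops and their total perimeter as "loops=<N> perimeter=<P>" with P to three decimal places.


Straddling triangles (8 of 12):
  (v1,v3,v0) [++-] → (-1.19, -1.24545, -0.6072)–(-1.19, -1.805, -0.6072)  len=0.5596
  (v4,v1,v0) [-+-] → (0.8211, -1.805, -0.6072)–(-1.19, -1.805, -0.6072)  len=2.0111
  (v0,v3,v2) [-+-] → (-1.19, -1.24545, -0.6072)–(-1.19, 1.805, -0.6072)  len=3.0504
  (v5,v1,v4) [++-] → (0.8211, -1.805, -0.6072)–(1.19, -1.805, -0.6072)  len=0.3689
  (v3,v7,v2) [++-] → (-0.8211, 1.805, -0.6072)–(-1.19, 1.805, -0.6072)  len=0.3689
  (v2,v7,v6) [-+-] → (-0.8211, 1.805, -0.6072)–(1.19, 1.805, -0.6072)  len=2.0111
  (v6,v5,v4) [-+-] → (1.19, 1.24545, -0.6072)–(1.19, -1.805, -0.6072)  len=3.0504
  (v7,v5,v6) [++-] → (1.19, 1.24545, -0.6072)–(1.19, 1.805, -0.6072)  len=0.5596

Chained into 1 loop(s):
  loop 1: 8 segments, perimeter = 11.9800
Total perimeter = 11.980

loops=1 perimeter=11.980


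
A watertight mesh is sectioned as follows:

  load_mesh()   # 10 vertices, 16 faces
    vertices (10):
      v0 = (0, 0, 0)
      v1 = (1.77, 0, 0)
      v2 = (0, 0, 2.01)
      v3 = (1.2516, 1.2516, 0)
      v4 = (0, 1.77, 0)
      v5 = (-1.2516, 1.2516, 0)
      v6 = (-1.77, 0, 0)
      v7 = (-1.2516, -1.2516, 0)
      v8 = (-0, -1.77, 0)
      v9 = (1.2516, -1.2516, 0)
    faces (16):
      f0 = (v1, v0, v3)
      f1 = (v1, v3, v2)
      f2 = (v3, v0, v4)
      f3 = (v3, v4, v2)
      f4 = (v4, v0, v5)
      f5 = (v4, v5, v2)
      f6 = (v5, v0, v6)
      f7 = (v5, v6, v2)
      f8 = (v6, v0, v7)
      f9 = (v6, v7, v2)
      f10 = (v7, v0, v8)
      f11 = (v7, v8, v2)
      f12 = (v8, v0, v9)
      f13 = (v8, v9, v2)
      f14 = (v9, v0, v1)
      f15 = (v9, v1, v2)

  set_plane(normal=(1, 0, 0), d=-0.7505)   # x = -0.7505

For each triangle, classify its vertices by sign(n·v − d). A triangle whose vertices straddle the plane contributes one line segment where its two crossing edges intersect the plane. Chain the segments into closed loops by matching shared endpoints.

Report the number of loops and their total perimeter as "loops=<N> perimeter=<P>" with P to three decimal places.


Straddling triangles (8 of 16):
  (v4,v0,v5) [++-] → (-0.7505, 0.7505, 0)–(-0.7505, 1.45915, 0)  len=0.7087
  (v4,v5,v2) [+-+] → (-0.7505, 1.45915, 0)–(-0.7505, 0.7505, 0.804739)  len=1.0723
  (v5,v0,v6) [-+-] → (-0.7505, 0.7505, 0)–(-0.7505, 0, 0)  len=0.7505
  (v5,v6,v2) [--+] → (-0.7505, 0, 1.15774)–(-0.7505, 0.7505, 0.804739)  len=0.8294
  (v6,v0,v7) [-+-] → (-0.7505, 0, 0)–(-0.7505, -0.7505, 0)  len=0.7505
  (v6,v7,v2) [--+] → (-0.7505, -0.7505, 0.804739)–(-0.7505, 0, 1.15774)  len=0.8294
  (v7,v0,v8) [-++] → (-0.7505, -0.7505, 0)–(-0.7505, -1.45915, 0)  len=0.7087
  (v7,v8,v2) [-++] → (-0.7505, -1.45915, 0)–(-0.7505, -0.7505, 0.804739)  len=1.0723

Chained into 1 loop(s):
  loop 1: 8 segments, perimeter = 6.7216
Total perimeter = 6.722

loops=1 perimeter=6.722


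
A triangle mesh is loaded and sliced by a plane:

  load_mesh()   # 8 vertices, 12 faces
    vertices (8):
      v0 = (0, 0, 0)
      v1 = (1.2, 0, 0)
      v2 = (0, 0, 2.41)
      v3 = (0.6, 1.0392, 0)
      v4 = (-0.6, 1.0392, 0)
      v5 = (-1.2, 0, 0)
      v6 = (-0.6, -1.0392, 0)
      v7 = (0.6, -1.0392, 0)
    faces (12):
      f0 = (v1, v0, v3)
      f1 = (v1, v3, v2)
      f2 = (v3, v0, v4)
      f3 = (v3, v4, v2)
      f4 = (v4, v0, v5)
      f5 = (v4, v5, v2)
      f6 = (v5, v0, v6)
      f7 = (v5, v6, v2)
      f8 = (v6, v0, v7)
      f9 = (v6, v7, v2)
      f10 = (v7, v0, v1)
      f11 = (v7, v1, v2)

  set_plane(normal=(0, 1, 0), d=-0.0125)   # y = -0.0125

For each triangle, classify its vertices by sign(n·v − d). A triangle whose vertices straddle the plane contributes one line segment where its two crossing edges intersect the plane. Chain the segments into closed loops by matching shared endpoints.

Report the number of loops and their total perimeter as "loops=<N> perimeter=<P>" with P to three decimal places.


loops=1 perimeter=7.720

Straddling triangles (6 of 12):
  (v5,v0,v6) [++-] → (-0.00721709, -0.0125, 0)–(-1.19278, -0.0125, 0)  len=1.1856
  (v5,v6,v2) [+-+] → (-1.19278, -0.0125, 0)–(-0.00721709, -0.0125, 2.38101)  len=2.6598
  (v6,v0,v7) [-+-] → (-0.00721709, -0.0125, 0)–(0.00721709, -0.0125, 0)  len=0.0144
  (v6,v7,v2) [--+] → (0.00721709, -0.0125, 2.38101)–(-0.00721709, -0.0125, 2.38101)  len=0.0144
  (v7,v0,v1) [-++] → (0.00721709, -0.0125, 0)–(1.19278, -0.0125, 0)  len=1.1856
  (v7,v1,v2) [-++] → (1.19278, -0.0125, 0)–(0.00721709, -0.0125, 2.38101)  len=2.6598

Chained into 1 loop(s):
  loop 1: 6 segments, perimeter = 7.7197
Total perimeter = 7.720


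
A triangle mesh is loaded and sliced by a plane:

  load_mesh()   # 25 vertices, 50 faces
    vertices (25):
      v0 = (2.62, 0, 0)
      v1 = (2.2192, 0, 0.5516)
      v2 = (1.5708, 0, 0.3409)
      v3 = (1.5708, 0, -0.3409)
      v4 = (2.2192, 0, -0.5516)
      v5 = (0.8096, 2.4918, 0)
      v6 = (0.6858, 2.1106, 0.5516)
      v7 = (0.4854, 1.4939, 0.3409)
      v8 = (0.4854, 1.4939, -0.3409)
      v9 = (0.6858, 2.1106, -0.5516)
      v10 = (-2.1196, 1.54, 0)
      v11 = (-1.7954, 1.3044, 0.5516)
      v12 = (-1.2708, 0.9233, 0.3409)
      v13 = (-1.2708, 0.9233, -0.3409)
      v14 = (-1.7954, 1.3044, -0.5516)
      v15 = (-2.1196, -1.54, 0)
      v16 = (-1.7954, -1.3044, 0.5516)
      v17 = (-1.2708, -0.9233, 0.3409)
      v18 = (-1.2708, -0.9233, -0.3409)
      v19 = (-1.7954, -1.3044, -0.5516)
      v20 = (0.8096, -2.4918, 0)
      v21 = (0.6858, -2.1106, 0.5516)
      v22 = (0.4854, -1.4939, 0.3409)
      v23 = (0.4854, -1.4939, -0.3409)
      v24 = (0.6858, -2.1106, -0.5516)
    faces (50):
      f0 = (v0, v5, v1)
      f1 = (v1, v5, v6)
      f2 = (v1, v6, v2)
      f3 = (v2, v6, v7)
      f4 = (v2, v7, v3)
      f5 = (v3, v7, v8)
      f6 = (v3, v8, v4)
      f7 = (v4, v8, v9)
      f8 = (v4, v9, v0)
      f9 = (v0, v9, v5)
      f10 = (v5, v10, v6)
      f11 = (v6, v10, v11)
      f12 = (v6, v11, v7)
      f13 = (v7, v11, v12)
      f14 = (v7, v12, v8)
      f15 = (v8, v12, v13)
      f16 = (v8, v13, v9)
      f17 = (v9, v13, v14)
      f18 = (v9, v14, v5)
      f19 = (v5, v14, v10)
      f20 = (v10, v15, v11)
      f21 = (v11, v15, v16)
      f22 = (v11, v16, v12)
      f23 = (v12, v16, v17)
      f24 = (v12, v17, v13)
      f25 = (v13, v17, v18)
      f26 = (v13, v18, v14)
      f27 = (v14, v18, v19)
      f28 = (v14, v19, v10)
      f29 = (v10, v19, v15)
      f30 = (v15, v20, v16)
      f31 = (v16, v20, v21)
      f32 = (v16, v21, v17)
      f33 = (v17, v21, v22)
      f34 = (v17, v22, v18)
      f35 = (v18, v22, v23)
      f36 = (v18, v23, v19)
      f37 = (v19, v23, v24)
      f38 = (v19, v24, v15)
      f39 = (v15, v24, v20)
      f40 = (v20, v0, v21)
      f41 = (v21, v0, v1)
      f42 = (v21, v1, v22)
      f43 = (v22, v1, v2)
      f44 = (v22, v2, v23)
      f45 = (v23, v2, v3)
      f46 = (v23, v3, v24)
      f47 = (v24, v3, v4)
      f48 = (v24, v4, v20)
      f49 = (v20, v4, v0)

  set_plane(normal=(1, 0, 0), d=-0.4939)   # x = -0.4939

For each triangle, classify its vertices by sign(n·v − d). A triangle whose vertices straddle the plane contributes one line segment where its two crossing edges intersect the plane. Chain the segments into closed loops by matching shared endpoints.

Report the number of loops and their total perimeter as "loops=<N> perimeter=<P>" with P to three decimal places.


loops=2 perimeter=6.319

Straddling triangles (20 of 50):
  (v5,v10,v6) [+-+] → (-0.4939, 2.06825, 0)–(-0.4939, 1.87066, 0.319646)  len=0.3758
  (v6,v10,v11) [+--] → (-0.4939, 1.87066, 0.319646)–(-0.4939, 1.72729, 0.5516)  len=0.2727
  (v6,v11,v7) [+-+] → (-0.4939, 1.72729, 0.5516)–(-0.4939, 1.41253, 0.431368)  len=0.3369
  (v7,v11,v12) [+--] → (-0.4939, 1.41253, 0.431368)–(-0.4939, 1.17572, 0.3409)  len=0.2535
  (v7,v12,v8) [+-+] → (-0.4939, 1.17572, 0.3409)–(-0.4939, 1.17572, 0.0392883)  len=0.3016
  (v8,v12,v13) [+--] → (-0.4939, 1.17572, 0.0392883)–(-0.4939, 1.17572, -0.3409)  len=0.3802
  (v8,v13,v9) [+-+] → (-0.4939, 1.17572, -0.3409)–(-0.4939, 1.39474, -0.424562)  len=0.2345
  (v9,v13,v14) [+--] → (-0.4939, 1.39474, -0.424562)–(-0.4939, 1.72729, -0.5516)  len=0.3560
  (v9,v14,v5) [+-+] → (-0.4939, 1.72729, -0.5516)–(-0.4939, 1.89764, -0.276012)  len=0.3240
  (v5,v14,v10) [+--] → (-0.4939, 1.89764, -0.276012)–(-0.4939, 2.06825, 0)  len=0.3245
  (v15,v20,v16) [-+-] → (-0.4939, -2.06825, 0)–(-0.4939, -1.89764, 0.276012)  len=0.3245
  (v16,v20,v21) [-++] → (-0.4939, -1.89764, 0.276012)–(-0.4939, -1.72729, 0.5516)  len=0.3240
  (v16,v21,v17) [-+-] → (-0.4939, -1.72729, 0.5516)–(-0.4939, -1.39474, 0.424562)  len=0.3560
  (v17,v21,v22) [-++] → (-0.4939, -1.39474, 0.424562)–(-0.4939, -1.17572, 0.3409)  len=0.2345
  (v17,v22,v18) [-+-] → (-0.4939, -1.17572, 0.3409)–(-0.4939, -1.17572, -0.0392883)  len=0.3802
  (v18,v22,v23) [-++] → (-0.4939, -1.17572, -0.0392883)–(-0.4939, -1.17572, -0.3409)  len=0.3016
  (v18,v23,v19) [-+-] → (-0.4939, -1.17572, -0.3409)–(-0.4939, -1.41253, -0.431368)  len=0.2535
  (v19,v23,v24) [-++] → (-0.4939, -1.41253, -0.431368)–(-0.4939, -1.72729, -0.5516)  len=0.3369
  (v19,v24,v15) [-+-] → (-0.4939, -1.72729, -0.5516)–(-0.4939, -1.87066, -0.319646)  len=0.2727
  (v15,v24,v20) [-++] → (-0.4939, -1.87066, -0.319646)–(-0.4939, -2.06825, 0)  len=0.3758

Chained into 2 loop(s):
  loop 1: 10 segments, perimeter = 3.1596
  loop 2: 10 segments, perimeter = 3.1596
Total perimeter = 6.319


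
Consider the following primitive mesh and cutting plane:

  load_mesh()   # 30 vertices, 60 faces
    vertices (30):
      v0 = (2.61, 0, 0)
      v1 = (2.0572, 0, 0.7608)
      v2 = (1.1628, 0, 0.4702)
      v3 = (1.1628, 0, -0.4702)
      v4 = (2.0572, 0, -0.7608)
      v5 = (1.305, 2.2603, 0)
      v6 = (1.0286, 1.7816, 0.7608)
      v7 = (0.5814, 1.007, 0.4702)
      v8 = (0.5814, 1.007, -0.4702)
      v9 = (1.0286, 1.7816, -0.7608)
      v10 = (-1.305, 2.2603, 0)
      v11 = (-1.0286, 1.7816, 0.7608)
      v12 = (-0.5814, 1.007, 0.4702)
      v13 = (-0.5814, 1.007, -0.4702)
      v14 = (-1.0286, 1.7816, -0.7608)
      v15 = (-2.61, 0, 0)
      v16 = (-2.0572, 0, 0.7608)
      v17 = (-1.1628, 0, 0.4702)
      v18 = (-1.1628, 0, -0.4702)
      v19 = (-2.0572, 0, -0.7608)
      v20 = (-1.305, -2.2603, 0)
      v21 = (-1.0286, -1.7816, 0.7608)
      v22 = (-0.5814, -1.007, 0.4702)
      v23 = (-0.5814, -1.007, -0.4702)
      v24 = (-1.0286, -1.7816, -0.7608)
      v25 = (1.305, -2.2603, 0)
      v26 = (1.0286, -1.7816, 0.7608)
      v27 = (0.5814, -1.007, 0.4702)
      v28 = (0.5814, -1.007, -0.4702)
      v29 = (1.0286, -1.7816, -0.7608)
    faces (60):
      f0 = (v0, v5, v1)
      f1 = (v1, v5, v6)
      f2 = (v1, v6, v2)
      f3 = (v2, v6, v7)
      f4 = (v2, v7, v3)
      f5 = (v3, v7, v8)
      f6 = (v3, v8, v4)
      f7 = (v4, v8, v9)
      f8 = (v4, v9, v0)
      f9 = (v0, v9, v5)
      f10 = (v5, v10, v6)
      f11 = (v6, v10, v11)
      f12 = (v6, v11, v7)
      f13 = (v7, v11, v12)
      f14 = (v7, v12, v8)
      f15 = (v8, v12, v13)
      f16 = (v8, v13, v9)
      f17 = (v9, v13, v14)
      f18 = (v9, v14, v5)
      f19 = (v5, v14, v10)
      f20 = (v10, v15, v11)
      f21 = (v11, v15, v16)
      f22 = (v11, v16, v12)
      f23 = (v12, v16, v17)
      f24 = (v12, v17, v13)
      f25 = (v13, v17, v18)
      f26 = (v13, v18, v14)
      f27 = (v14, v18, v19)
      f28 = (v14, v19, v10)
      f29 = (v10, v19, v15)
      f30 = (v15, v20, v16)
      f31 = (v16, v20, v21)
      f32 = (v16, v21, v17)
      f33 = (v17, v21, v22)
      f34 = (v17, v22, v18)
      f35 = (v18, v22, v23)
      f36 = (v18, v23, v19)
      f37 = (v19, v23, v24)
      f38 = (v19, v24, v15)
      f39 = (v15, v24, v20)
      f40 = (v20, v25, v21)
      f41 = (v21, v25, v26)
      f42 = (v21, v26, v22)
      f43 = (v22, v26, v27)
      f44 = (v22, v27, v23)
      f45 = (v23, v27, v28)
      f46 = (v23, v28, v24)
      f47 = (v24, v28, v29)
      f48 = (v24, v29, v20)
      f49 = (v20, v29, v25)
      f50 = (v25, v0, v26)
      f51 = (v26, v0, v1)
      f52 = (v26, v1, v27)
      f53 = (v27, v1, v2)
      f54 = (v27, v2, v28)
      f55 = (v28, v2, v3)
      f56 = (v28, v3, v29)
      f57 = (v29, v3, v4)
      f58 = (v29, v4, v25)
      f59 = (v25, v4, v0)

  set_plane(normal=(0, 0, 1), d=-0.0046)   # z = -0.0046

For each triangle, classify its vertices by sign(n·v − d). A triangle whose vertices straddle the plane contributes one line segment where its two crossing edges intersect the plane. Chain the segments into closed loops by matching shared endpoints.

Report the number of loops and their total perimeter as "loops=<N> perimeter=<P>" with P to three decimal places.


Straddling triangles (24 of 60):
  (v2,v7,v3) [++-] → (0.874944, 0.498574, -0.0046)–(1.1628, 0, -0.0046)  len=0.5757
  (v3,v7,v8) [-+-] → (0.874944, 0.498574, -0.0046)–(0.5814, 1.007, -0.0046)  len=0.5871
  (v4,v9,v0) [--+] → (2.60044, 0.010772, -0.0046)–(2.60666, 0, -0.0046)  len=0.0124
  (v0,v9,v5) [+-+] → (2.60044, 0.010772, -0.0046)–(1.30333, 2.25741, -0.0046)  len=2.5942
  (v7,v12,v8) [++-] → (0.00568788, 1.007, -0.0046)–(0.5814, 1.007, -0.0046)  len=0.5757
  (v8,v12,v13) [-+-] → (0.00568788, 1.007, -0.0046)–(-0.5814, 1.007, -0.0046)  len=0.5871
  (v9,v14,v5) [--+] → (1.29089, 2.25741, -0.0046)–(1.30333, 2.25741, -0.0046)  len=0.0124
  (v5,v14,v10) [+-+] → (1.29089, 2.25741, -0.0046)–(-1.30333, 2.25741, -0.0046)  len=2.5942
  (v12,v17,v13) [++-] → (-0.869256, 0.508426, -0.0046)–(-0.5814, 1.007, -0.0046)  len=0.5757
  (v13,v17,v18) [-+-] → (-0.869256, 0.508426, -0.0046)–(-1.1628, 0, -0.0046)  len=0.5871
  (v14,v19,v10) [--+] → (-1.30955, 2.24663, -0.0046)–(-1.30333, 2.25741, -0.0046)  len=0.0124
  (v10,v19,v15) [+-+] → (-1.30955, 2.24663, -0.0046)–(-2.60666, 0, -0.0046)  len=2.5942
  (v17,v22,v18) [++-] → (-0.874944, -0.498574, -0.0046)–(-1.1628, 0, -0.0046)  len=0.5757
  (v18,v22,v23) [-+-] → (-0.874944, -0.498574, -0.0046)–(-0.5814, -1.007, -0.0046)  len=0.5871
  (v19,v24,v15) [--+] → (-2.60044, -0.010772, -0.0046)–(-2.60666, 0, -0.0046)  len=0.0124
  (v15,v24,v20) [+-+] → (-2.60044, -0.010772, -0.0046)–(-1.30333, -2.25741, -0.0046)  len=2.5942
  (v22,v27,v23) [++-] → (-0.00568788, -1.007, -0.0046)–(-0.5814, -1.007, -0.0046)  len=0.5757
  (v23,v27,v28) [-+-] → (-0.00568788, -1.007, -0.0046)–(0.5814, -1.007, -0.0046)  len=0.5871
  (v24,v29,v20) [--+] → (-1.29089, -2.25741, -0.0046)–(-1.30333, -2.25741, -0.0046)  len=0.0124
  (v20,v29,v25) [+-+] → (-1.29089, -2.25741, -0.0046)–(1.30333, -2.25741, -0.0046)  len=2.5942
  (v27,v2,v28) [++-] → (0.869256, -0.508426, -0.0046)–(0.5814, -1.007, -0.0046)  len=0.5757
  (v28,v2,v3) [-+-] → (0.869256, -0.508426, -0.0046)–(1.1628, 0, -0.0046)  len=0.5871
  (v29,v4,v25) [--+] → (1.30955, -2.24663, -0.0046)–(1.30333, -2.25741, -0.0046)  len=0.0124
  (v25,v4,v0) [+-+] → (1.30955, -2.24663, -0.0046)–(2.60666, 0, -0.0046)  len=2.5942

Chained into 2 loop(s):
  loop 1: 12 segments, perimeter = 6.9768
  loop 2: 12 segments, perimeter = 15.6399
Total perimeter = 22.617

loops=2 perimeter=22.617


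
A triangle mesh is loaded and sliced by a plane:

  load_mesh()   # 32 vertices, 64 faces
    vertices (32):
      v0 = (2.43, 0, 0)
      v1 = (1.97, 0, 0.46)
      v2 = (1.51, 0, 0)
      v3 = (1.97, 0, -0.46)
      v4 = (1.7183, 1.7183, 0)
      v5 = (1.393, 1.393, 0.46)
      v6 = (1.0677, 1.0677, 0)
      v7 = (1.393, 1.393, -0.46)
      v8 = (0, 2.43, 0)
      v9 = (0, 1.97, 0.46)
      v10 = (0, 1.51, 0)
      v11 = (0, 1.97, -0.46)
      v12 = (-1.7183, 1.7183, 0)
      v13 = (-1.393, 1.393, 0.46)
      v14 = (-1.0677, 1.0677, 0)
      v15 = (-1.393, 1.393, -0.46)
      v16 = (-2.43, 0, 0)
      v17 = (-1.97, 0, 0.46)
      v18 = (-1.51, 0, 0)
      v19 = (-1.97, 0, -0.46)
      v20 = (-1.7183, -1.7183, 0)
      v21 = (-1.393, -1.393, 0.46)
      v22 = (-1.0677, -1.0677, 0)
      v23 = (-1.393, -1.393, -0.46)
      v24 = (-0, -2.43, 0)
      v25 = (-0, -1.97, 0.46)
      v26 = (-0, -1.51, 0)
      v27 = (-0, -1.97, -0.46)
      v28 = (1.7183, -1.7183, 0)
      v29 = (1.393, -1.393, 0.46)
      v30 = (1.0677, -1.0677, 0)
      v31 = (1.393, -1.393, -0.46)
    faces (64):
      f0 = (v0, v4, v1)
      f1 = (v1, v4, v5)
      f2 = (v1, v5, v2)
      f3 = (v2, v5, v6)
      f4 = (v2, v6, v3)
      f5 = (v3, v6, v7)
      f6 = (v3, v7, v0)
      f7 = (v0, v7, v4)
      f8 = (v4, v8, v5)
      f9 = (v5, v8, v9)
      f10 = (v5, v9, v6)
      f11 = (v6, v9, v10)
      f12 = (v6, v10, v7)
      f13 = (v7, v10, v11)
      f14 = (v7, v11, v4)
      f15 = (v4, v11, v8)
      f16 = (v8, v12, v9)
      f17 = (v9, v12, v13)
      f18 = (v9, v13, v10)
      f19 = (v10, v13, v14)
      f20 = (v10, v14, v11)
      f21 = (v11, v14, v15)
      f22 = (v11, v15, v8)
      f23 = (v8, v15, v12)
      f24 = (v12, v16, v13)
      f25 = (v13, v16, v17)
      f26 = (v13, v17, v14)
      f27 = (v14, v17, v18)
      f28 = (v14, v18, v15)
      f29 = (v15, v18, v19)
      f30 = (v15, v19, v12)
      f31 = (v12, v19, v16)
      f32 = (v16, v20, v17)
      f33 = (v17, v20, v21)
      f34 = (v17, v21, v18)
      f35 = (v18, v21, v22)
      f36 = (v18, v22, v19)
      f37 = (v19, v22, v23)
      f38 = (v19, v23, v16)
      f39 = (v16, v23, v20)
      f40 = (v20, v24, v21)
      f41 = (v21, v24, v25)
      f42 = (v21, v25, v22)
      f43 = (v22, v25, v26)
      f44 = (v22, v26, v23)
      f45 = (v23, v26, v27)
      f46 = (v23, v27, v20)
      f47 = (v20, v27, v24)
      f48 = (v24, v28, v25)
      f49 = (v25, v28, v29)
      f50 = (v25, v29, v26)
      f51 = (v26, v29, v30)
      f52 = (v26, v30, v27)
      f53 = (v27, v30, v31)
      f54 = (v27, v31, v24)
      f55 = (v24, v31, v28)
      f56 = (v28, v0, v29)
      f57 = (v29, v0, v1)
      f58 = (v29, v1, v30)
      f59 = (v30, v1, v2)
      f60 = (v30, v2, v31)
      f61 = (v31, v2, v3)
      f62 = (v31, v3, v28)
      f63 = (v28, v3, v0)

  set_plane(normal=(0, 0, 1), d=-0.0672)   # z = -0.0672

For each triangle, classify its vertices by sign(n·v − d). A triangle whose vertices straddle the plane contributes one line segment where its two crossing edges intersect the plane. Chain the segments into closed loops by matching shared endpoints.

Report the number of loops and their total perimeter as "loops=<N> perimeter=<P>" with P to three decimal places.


loops=2 perimeter=24.124

Straddling triangles (32 of 64):
  (v2,v6,v3) [++-] → (1.19951, 0.911723, -0.0672)–(1.5772, 0, -0.0672)  len=0.9869
  (v3,v6,v7) [-+-] → (1.19951, 0.911723, -0.0672)–(1.11522, 1.11522, -0.0672)  len=0.2203
  (v3,v7,v0) [--+] → (2.27851, 0.203499, -0.0672)–(2.3628, 0, -0.0672)  len=0.2203
  (v0,v7,v4) [+-+] → (2.27851, 0.203499, -0.0672)–(1.67078, 1.67078, -0.0672)  len=1.5882
  (v6,v10,v7) [++-] → (0.203499, 1.49291, -0.0672)–(1.11522, 1.11522, -0.0672)  len=0.9869
  (v7,v10,v11) [-+-] → (0.203499, 1.49291, -0.0672)–(0, 1.5772, -0.0672)  len=0.2203
  (v7,v11,v4) [--+] → (1.46728, 1.75507, -0.0672)–(1.67078, 1.67078, -0.0672)  len=0.2203
  (v4,v11,v8) [+-+] → (1.46728, 1.75507, -0.0672)–(0, 2.3628, -0.0672)  len=1.5882
  (v10,v14,v11) [++-] → (-0.911723, 1.19951, -0.0672)–(0, 1.5772, -0.0672)  len=0.9869
  (v11,v14,v15) [-+-] → (-0.911723, 1.19951, -0.0672)–(-1.11522, 1.11522, -0.0672)  len=0.2203
  (v11,v15,v8) [--+] → (-0.203499, 2.27851, -0.0672)–(0, 2.3628, -0.0672)  len=0.2203
  (v8,v15,v12) [+-+] → (-0.203499, 2.27851, -0.0672)–(-1.67078, 1.67078, -0.0672)  len=1.5882
  (v14,v18,v15) [++-] → (-1.49291, 0.203499, -0.0672)–(-1.11522, 1.11522, -0.0672)  len=0.9869
  (v15,v18,v19) [-+-] → (-1.49291, 0.203499, -0.0672)–(-1.5772, 0, -0.0672)  len=0.2203
  (v15,v19,v12) [--+] → (-1.75507, 1.46728, -0.0672)–(-1.67078, 1.67078, -0.0672)  len=0.2203
  (v12,v19,v16) [+-+] → (-1.75507, 1.46728, -0.0672)–(-2.3628, 0, -0.0672)  len=1.5882
  (v18,v22,v19) [++-] → (-1.19951, -0.911723, -0.0672)–(-1.5772, 0, -0.0672)  len=0.9869
  (v19,v22,v23) [-+-] → (-1.19951, -0.911723, -0.0672)–(-1.11522, -1.11522, -0.0672)  len=0.2203
  (v19,v23,v16) [--+] → (-2.27851, -0.203499, -0.0672)–(-2.3628, 0, -0.0672)  len=0.2203
  (v16,v23,v20) [+-+] → (-2.27851, -0.203499, -0.0672)–(-1.67078, -1.67078, -0.0672)  len=1.5882
  (v22,v26,v23) [++-] → (-0.203499, -1.49291, -0.0672)–(-1.11522, -1.11522, -0.0672)  len=0.9869
  (v23,v26,v27) [-+-] → (-0.203499, -1.49291, -0.0672)–(0, -1.5772, -0.0672)  len=0.2203
  (v23,v27,v20) [--+] → (-1.46728, -1.75507, -0.0672)–(-1.67078, -1.67078, -0.0672)  len=0.2203
  (v20,v27,v24) [+-+] → (-1.46728, -1.75507, -0.0672)–(0, -2.3628, -0.0672)  len=1.5882
  (v26,v30,v27) [++-] → (0.911723, -1.19951, -0.0672)–(0, -1.5772, -0.0672)  len=0.9869
  (v27,v30,v31) [-+-] → (0.911723, -1.19951, -0.0672)–(1.11522, -1.11522, -0.0672)  len=0.2203
  (v27,v31,v24) [--+] → (0.203499, -2.27851, -0.0672)–(0, -2.3628, -0.0672)  len=0.2203
  (v24,v31,v28) [+-+] → (0.203499, -2.27851, -0.0672)–(1.67078, -1.67078, -0.0672)  len=1.5882
  (v30,v2,v31) [++-] → (1.49291, -0.203499, -0.0672)–(1.11522, -1.11522, -0.0672)  len=0.9869
  (v31,v2,v3) [-+-] → (1.49291, -0.203499, -0.0672)–(1.5772, 0, -0.0672)  len=0.2203
  (v31,v3,v28) [--+] → (1.75507, -1.46728, -0.0672)–(1.67078, -1.67078, -0.0672)  len=0.2203
  (v28,v3,v0) [+-+] → (1.75507, -1.46728, -0.0672)–(2.3628, 0, -0.0672)  len=1.5882

Chained into 2 loop(s):
  loop 1: 16 segments, perimeter = 9.6570
  loop 2: 16 segments, perimeter = 14.4674
Total perimeter = 24.124


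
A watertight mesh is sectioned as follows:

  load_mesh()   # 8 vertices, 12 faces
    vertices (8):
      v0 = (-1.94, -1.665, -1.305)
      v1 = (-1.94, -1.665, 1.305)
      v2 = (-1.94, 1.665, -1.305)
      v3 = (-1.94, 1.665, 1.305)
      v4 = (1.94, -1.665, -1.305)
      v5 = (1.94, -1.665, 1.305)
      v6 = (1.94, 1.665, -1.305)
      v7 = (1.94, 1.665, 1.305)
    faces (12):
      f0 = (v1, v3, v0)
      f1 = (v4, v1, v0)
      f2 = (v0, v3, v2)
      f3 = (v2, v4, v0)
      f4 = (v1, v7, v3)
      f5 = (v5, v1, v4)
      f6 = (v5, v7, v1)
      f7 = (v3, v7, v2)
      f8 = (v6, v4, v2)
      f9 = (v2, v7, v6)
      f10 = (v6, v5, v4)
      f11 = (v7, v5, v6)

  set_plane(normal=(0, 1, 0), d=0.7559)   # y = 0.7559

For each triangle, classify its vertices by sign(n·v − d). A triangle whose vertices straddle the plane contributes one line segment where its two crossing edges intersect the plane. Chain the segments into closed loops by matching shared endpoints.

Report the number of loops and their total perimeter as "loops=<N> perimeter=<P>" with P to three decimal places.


loops=1 perimeter=12.980

Straddling triangles (8 of 12):
  (v1,v3,v0) [-+-] → (-1.94, 0.7559, 1.305)–(-1.94, 0.7559, 0.592462)  len=0.7125
  (v0,v3,v2) [-++] → (-1.94, 0.7559, 0.592462)–(-1.94, 0.7559, -1.305)  len=1.8975
  (v2,v4,v0) [+--] → (-0.880748, 0.7559, -1.305)–(-1.94, 0.7559, -1.305)  len=1.0593
  (v1,v7,v3) [-++] → (0.880748, 0.7559, 1.305)–(-1.94, 0.7559, 1.305)  len=2.8207
  (v5,v7,v1) [-+-] → (1.94, 0.7559, 1.305)–(0.880748, 0.7559, 1.305)  len=1.0593
  (v6,v4,v2) [+-+] → (1.94, 0.7559, -1.305)–(-0.880748, 0.7559, -1.305)  len=2.8207
  (v6,v5,v4) [+--] → (1.94, 0.7559, -0.592462)–(1.94, 0.7559, -1.305)  len=0.7125
  (v7,v5,v6) [+-+] → (1.94, 0.7559, 1.305)–(1.94, 0.7559, -0.592462)  len=1.8975

Chained into 1 loop(s):
  loop 1: 8 segments, perimeter = 12.9800
Total perimeter = 12.980


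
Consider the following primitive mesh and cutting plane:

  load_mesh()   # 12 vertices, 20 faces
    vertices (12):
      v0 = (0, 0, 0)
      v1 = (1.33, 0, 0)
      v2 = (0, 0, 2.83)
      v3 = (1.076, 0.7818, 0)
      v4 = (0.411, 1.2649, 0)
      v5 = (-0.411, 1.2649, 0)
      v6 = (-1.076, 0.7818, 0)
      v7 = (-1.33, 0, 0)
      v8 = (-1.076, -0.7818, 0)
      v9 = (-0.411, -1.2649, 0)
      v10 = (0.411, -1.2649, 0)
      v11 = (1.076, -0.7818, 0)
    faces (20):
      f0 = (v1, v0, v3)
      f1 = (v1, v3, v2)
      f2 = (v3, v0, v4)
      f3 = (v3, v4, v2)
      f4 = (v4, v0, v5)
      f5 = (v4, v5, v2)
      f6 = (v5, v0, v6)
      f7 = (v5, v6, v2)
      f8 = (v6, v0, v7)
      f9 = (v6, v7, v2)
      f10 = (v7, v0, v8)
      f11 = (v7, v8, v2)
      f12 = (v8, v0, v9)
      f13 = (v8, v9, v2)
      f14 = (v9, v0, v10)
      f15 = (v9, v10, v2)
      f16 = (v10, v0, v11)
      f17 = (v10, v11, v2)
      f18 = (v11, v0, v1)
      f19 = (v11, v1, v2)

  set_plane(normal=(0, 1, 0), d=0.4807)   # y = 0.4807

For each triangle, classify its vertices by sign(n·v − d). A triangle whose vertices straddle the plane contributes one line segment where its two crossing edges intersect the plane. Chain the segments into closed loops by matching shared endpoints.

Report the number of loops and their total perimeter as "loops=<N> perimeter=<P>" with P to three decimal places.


loops=1 perimeter=6.738

Straddling triangles (10 of 20):
  (v1,v0,v3) [--+] → (0.661593, 0.4807, 0)–(1.17382, 0.4807, 0)  len=0.5122
  (v1,v3,v2) [-+-] → (1.17382, 0.4807, 0)–(0.661593, 0.4807, 1.08994)  len=1.2043
  (v3,v0,v4) [+-+] → (0.661593, 0.4807, 0)–(0.156192, 0.4807, 0)  len=0.5054
  (v3,v4,v2) [++-] → (0.156192, 0.4807, 1.75451)–(0.661593, 0.4807, 1.08994)  len=0.8349
  (v4,v0,v5) [+-+] → (0.156192, 0.4807, 0)–(-0.156192, 0.4807, 0)  len=0.3124
  (v4,v5,v2) [++-] → (-0.156192, 0.4807, 1.75451)–(0.156192, 0.4807, 1.75451)  len=0.3124
  (v5,v0,v6) [+-+] → (-0.156192, 0.4807, 0)–(-0.661593, 0.4807, 0)  len=0.5054
  (v5,v6,v2) [++-] → (-0.661593, 0.4807, 1.08994)–(-0.156192, 0.4807, 1.75451)  len=0.8349
  (v6,v0,v7) [+--] → (-0.661593, 0.4807, 0)–(-1.17382, 0.4807, 0)  len=0.5122
  (v6,v7,v2) [+--] → (-1.17382, 0.4807, 0)–(-0.661593, 0.4807, 1.08994)  len=1.2043

Chained into 1 loop(s):
  loop 1: 10 segments, perimeter = 6.7385
Total perimeter = 6.738


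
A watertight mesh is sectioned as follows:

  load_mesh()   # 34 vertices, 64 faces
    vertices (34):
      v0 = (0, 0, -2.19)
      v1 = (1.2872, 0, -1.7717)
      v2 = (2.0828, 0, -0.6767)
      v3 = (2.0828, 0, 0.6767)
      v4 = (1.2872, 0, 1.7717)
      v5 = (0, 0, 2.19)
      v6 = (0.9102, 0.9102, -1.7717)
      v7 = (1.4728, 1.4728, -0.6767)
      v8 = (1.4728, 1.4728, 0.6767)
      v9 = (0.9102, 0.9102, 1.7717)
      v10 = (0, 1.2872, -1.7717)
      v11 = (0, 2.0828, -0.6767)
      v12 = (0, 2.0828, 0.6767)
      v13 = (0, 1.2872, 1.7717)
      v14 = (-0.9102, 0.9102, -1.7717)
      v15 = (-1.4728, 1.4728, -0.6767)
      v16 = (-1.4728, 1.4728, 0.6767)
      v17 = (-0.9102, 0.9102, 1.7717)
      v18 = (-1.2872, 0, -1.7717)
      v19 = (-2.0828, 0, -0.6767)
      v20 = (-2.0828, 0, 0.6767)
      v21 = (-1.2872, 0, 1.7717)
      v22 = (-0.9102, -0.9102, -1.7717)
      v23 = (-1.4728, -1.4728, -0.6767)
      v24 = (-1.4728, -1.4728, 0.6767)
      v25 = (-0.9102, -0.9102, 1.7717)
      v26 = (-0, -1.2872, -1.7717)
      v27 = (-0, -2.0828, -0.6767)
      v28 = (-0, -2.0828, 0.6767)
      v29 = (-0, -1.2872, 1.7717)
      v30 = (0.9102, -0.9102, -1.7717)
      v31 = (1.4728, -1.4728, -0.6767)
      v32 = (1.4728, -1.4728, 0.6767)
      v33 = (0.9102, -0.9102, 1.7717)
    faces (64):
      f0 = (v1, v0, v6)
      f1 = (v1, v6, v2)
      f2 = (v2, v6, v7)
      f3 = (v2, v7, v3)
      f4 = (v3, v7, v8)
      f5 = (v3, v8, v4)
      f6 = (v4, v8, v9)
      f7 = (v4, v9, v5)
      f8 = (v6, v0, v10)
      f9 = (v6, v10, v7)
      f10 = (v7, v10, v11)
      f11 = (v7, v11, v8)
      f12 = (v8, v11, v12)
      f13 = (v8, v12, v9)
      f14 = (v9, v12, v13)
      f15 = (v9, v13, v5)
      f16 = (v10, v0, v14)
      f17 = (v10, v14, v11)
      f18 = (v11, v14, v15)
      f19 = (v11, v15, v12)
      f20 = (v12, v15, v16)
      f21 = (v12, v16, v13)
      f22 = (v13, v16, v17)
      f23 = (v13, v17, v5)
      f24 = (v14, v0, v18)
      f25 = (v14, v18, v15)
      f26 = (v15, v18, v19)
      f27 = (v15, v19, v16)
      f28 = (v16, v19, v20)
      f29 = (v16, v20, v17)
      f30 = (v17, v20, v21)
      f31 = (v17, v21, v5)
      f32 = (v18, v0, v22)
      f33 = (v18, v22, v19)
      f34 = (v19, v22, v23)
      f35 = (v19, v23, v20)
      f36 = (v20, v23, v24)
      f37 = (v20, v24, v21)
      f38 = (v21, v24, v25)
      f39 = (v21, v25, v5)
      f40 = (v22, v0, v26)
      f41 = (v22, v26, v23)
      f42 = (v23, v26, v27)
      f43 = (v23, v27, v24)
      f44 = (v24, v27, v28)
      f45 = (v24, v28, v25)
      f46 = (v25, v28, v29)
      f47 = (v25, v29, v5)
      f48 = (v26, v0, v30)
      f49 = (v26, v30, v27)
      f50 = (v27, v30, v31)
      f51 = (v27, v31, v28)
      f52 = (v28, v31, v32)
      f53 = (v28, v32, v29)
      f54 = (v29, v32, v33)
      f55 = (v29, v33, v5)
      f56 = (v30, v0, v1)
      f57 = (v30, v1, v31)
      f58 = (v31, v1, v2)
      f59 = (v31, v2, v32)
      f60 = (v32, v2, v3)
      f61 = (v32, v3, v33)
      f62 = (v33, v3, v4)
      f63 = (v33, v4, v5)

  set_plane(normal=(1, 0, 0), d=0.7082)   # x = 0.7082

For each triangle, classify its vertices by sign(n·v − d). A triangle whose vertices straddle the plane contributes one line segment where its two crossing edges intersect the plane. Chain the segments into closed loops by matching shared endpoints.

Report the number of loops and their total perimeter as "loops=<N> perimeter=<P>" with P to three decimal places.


loops=1 perimeter=12.181

Straddling triangles (20 of 64):
  (v1,v0,v6) [+-+] → (0.7082, 0, -1.95986)–(0.7082, 0.7082, -1.86453)  len=0.7146
  (v4,v9,v5) [++-] → (0.7082, 0.7082, 1.86453)–(0.7082, 0, 1.95986)  len=0.7146
  (v6,v0,v10) [+--] → (0.7082, 0.7082, -1.86453)–(0.7082, 0.993867, -1.7717)  len=0.3004
  (v6,v10,v7) [+-+] → (0.7082, 0.993867, -1.7717)–(0.7082, 1.37645, -1.24517)  len=0.6508
  (v7,v10,v11) [+--] → (0.7082, 1.37645, -1.24517)–(0.7082, 1.78948, -0.6767)  len=0.7027
  (v7,v11,v8) [+-+] → (0.7082, 1.78948, -0.6767)–(0.7082, 1.78948, -0.0259138)  len=0.6508
  (v8,v11,v12) [+--] → (0.7082, 1.78948, -0.0259138)–(0.7082, 1.78948, 0.6767)  len=0.7026
  (v8,v12,v9) [+-+] → (0.7082, 1.78948, 0.6767)–(0.7082, 1.17043, 1.52869)  len=1.0531
  (v9,v12,v13) [+--] → (0.7082, 1.17043, 1.52869)–(0.7082, 0.993867, 1.7717)  len=0.3004
  (v9,v13,v5) [+--] → (0.7082, 0.993867, 1.7717)–(0.7082, 0.7082, 1.86453)  len=0.3004
  (v26,v0,v30) [--+] → (0.7082, -0.7082, -1.86453)–(0.7082, -0.993867, -1.7717)  len=0.3004
  (v26,v30,v27) [-+-] → (0.7082, -0.993867, -1.7717)–(0.7082, -1.17043, -1.52869)  len=0.3004
  (v27,v30,v31) [-++] → (0.7082, -1.17043, -1.52869)–(0.7082, -1.78948, -0.6767)  len=1.0531
  (v27,v31,v28) [-+-] → (0.7082, -1.78948, -0.6767)–(0.7082, -1.78948, 0.0259138)  len=0.7026
  (v28,v31,v32) [-++] → (0.7082, -1.78948, 0.0259138)–(0.7082, -1.78948, 0.6767)  len=0.6508
  (v28,v32,v29) [-+-] → (0.7082, -1.78948, 0.6767)–(0.7082, -1.37645, 1.24517)  len=0.7027
  (v29,v32,v33) [-++] → (0.7082, -1.37645, 1.24517)–(0.7082, -0.993867, 1.7717)  len=0.6508
  (v29,v33,v5) [-+-] → (0.7082, -0.993867, 1.7717)–(0.7082, -0.7082, 1.86453)  len=0.3004
  (v30,v0,v1) [+-+] → (0.7082, -0.7082, -1.86453)–(0.7082, 0, -1.95986)  len=0.7146
  (v33,v4,v5) [++-] → (0.7082, 0, 1.95986)–(0.7082, -0.7082, 1.86453)  len=0.7146

Chained into 1 loop(s):
  loop 1: 20 segments, perimeter = 12.1807
Total perimeter = 12.181


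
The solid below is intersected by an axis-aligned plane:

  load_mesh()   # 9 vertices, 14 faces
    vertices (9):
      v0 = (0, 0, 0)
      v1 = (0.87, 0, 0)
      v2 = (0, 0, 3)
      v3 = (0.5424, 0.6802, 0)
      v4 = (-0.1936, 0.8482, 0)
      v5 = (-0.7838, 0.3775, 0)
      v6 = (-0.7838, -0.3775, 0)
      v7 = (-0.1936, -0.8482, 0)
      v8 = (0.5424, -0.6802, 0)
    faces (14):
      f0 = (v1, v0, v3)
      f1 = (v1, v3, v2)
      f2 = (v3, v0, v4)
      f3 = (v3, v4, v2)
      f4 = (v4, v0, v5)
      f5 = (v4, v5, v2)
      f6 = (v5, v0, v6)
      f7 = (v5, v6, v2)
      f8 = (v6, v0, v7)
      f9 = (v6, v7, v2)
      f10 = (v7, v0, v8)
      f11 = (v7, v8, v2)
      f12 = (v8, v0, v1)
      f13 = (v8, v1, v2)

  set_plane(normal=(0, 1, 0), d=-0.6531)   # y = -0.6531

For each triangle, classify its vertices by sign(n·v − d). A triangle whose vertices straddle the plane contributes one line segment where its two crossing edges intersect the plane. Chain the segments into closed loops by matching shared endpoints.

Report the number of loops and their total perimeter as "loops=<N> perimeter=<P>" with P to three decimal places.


loops=1 perimeter=2.746

Straddling triangles (6 of 14):
  (v6,v0,v7) [++-] → (-0.149069, -0.6531, 0)–(-0.438231, -0.6531, 0)  len=0.2892
  (v6,v7,v2) [+-+] → (-0.438231, -0.6531, 0)–(-0.149069, -0.6531, 0.69005)  len=0.7482
  (v7,v0,v8) [-+-] → (-0.149069, -0.6531, 0)–(0.52079, -0.6531, 0)  len=0.6699
  (v7,v8,v2) [--+] → (0.52079, -0.6531, 0.119524)–(-0.149069, -0.6531, 0.69005)  len=0.8799
  (v8,v0,v1) [-++] → (0.52079, -0.6531, 0)–(0.555452, -0.6531, 0)  len=0.0347
  (v8,v1,v2) [-++] → (0.555452, -0.6531, 0)–(0.52079, -0.6531, 0.119524)  len=0.1244

Chained into 1 loop(s):
  loop 1: 6 segments, perimeter = 2.7462
Total perimeter = 2.746


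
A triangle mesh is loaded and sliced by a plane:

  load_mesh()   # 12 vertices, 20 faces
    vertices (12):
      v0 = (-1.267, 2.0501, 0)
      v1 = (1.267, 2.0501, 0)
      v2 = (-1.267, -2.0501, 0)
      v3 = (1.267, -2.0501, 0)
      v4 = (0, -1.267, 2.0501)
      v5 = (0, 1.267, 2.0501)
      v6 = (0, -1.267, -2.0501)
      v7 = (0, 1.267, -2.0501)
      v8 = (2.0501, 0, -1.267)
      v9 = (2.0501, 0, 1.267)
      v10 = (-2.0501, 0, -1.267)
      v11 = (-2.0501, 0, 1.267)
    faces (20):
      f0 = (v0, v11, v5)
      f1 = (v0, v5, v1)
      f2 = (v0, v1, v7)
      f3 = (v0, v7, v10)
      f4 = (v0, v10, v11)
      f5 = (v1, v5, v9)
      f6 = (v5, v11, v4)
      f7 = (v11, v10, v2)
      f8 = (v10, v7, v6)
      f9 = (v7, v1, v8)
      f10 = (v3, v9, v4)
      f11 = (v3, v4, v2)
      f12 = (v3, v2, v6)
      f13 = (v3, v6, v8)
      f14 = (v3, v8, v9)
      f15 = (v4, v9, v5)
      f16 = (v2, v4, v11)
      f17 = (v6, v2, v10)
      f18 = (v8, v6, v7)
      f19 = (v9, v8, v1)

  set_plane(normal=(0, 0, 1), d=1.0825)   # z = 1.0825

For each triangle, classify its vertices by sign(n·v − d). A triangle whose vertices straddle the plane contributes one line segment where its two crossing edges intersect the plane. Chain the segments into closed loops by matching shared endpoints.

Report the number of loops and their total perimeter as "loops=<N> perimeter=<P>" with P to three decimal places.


loops=1 perimeter=11.240

Straddling triangles (10 of 20):
  (v0,v11,v5) [-++] → (-1.93607, 0.298535, 1.0825)–(-0.597995, 1.63661, 1.0825)  len=1.8923
  (v0,v5,v1) [-+-] → (-0.597995, 1.63661, 1.0825)–(0.597995, 1.63661, 1.0825)  len=1.1960
  (v0,v10,v11) [--+] → (-2.0501, 0, 1.0825)–(-1.93607, 0.298535, 1.0825)  len=0.3196
  (v1,v5,v9) [-++] → (0.597995, 1.63661, 1.0825)–(1.93607, 0.298535, 1.0825)  len=1.8923
  (v11,v10,v2) [+--] → (-2.0501, 0, 1.0825)–(-1.93607, -0.298535, 1.0825)  len=0.3196
  (v3,v9,v4) [-++] → (1.93607, -0.298535, 1.0825)–(0.597995, -1.63661, 1.0825)  len=1.8923
  (v3,v4,v2) [-+-] → (0.597995, -1.63661, 1.0825)–(-0.597995, -1.63661, 1.0825)  len=1.1960
  (v3,v8,v9) [--+] → (2.0501, 0, 1.0825)–(1.93607, -0.298535, 1.0825)  len=0.3196
  (v2,v4,v11) [-++] → (-0.597995, -1.63661, 1.0825)–(-1.93607, -0.298535, 1.0825)  len=1.8923
  (v9,v8,v1) [+--] → (2.0501, 0, 1.0825)–(1.93607, 0.298535, 1.0825)  len=0.3196

Chained into 1 loop(s):
  loop 1: 10 segments, perimeter = 11.2395
Total perimeter = 11.240


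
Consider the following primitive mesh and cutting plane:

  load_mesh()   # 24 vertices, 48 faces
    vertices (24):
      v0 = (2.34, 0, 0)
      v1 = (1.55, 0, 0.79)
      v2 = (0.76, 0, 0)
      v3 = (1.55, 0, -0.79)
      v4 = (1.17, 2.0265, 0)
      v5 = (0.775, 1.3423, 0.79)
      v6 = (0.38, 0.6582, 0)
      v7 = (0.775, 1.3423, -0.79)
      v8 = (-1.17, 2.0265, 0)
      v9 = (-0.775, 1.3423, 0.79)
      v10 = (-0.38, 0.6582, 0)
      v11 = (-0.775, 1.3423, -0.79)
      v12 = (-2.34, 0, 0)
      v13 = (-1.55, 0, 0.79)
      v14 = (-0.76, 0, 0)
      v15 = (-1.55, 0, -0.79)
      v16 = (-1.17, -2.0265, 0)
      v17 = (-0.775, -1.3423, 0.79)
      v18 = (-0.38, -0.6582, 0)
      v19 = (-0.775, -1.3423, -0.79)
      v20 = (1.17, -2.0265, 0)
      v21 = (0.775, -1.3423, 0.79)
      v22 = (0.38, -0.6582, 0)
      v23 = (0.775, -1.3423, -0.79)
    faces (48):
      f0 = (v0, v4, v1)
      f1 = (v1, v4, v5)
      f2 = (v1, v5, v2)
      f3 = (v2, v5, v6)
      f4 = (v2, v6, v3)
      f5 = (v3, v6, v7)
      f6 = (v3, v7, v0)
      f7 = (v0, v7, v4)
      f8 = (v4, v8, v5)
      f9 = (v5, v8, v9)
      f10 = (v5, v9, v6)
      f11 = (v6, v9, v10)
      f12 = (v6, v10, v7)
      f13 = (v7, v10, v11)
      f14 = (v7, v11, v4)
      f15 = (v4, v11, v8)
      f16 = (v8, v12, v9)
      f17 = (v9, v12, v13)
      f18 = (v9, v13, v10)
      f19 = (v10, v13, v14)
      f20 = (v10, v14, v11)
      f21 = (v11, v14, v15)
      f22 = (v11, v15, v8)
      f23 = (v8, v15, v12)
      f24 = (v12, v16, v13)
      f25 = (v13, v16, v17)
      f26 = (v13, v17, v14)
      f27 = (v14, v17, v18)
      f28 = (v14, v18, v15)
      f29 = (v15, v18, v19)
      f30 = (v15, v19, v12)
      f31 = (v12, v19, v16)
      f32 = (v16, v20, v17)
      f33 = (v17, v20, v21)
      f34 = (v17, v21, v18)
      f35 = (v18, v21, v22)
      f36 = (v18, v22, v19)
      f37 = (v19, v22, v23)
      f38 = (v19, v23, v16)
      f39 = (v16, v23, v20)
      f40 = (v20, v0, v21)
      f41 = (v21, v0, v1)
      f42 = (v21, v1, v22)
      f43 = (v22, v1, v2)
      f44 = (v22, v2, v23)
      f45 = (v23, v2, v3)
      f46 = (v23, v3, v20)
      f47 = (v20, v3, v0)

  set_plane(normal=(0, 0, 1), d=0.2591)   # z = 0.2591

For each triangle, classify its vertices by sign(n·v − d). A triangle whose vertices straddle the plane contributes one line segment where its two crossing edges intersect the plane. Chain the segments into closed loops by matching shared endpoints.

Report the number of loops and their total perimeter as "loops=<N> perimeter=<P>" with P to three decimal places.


loops=2 perimeter=18.600

Straddling triangles (24 of 48):
  (v0,v4,v1) [--+] → (1.29463, 1.36186, 0.2591)–(2.0809, 0, 0.2591)  len=1.5725
  (v1,v4,v5) [+-+] → (1.29463, 1.36186, 0.2591)–(1.04045, 1.8021, 0.2591)  len=0.5083
  (v1,v5,v2) [++-] → (0.76492, 0.44024, 0.2591)–(1.0191, 0, 0.2591)  len=0.5083
  (v2,v5,v6) [-+-] → (0.76492, 0.44024, 0.2591)–(0.50955, 0.882567, 0.2591)  len=0.5108
  (v4,v8,v5) [--+] → (-0.532089, 1.8021, 0.2591)–(1.04045, 1.8021, 0.2591)  len=1.5725
  (v5,v8,v9) [+-+] → (-0.532089, 1.8021, 0.2591)–(-1.04045, 1.8021, 0.2591)  len=0.5084
  (v5,v9,v6) [++-] → (0.00118924, 0.882567, 0.2591)–(0.50955, 0.882567, 0.2591)  len=0.5084
  (v6,v9,v10) [-+-] → (0.00118924, 0.882567, 0.2591)–(-0.50955, 0.882567, 0.2591)  len=0.5107
  (v8,v12,v9) [--+] → (-1.82672, 0.44024, 0.2591)–(-1.04045, 1.8021, 0.2591)  len=1.5725
  (v9,v12,v13) [+-+] → (-1.82672, 0.44024, 0.2591)–(-2.0809, 0, 0.2591)  len=0.5083
  (v9,v13,v10) [++-] → (-0.76373, 0.442327, 0.2591)–(-0.50955, 0.882567, 0.2591)  len=0.5083
  (v10,v13,v14) [-+-] → (-0.76373, 0.442327, 0.2591)–(-1.0191, 0, 0.2591)  len=0.5108
  (v12,v16,v13) [--+] → (-1.29463, -1.36186, 0.2591)–(-2.0809, 0, 0.2591)  len=1.5725
  (v13,v16,v17) [+-+] → (-1.29463, -1.36186, 0.2591)–(-1.04045, -1.8021, 0.2591)  len=0.5083
  (v13,v17,v14) [++-] → (-0.76492, -0.44024, 0.2591)–(-1.0191, 0, 0.2591)  len=0.5083
  (v14,v17,v18) [-+-] → (-0.76492, -0.44024, 0.2591)–(-0.50955, -0.882567, 0.2591)  len=0.5108
  (v16,v20,v17) [--+] → (0.532089, -1.8021, 0.2591)–(-1.04045, -1.8021, 0.2591)  len=1.5725
  (v17,v20,v21) [+-+] → (0.532089, -1.8021, 0.2591)–(1.04045, -1.8021, 0.2591)  len=0.5084
  (v17,v21,v18) [++-] → (-0.00118924, -0.882567, 0.2591)–(-0.50955, -0.882567, 0.2591)  len=0.5084
  (v18,v21,v22) [-+-] → (-0.00118924, -0.882567, 0.2591)–(0.50955, -0.882567, 0.2591)  len=0.5107
  (v20,v0,v21) [--+] → (1.82672, -0.44024, 0.2591)–(1.04045, -1.8021, 0.2591)  len=1.5725
  (v21,v0,v1) [+-+] → (1.82672, -0.44024, 0.2591)–(2.0809, 0, 0.2591)  len=0.5083
  (v21,v1,v22) [++-] → (0.76373, -0.442327, 0.2591)–(0.50955, -0.882567, 0.2591)  len=0.5083
  (v22,v1,v2) [-+-] → (0.76373, -0.442327, 0.2591)–(1.0191, 0, 0.2591)  len=0.5108

Chained into 2 loop(s):
  loop 1: 12 segments, perimeter = 12.4854
  loop 2: 12 segments, perimeter = 6.1146
Total perimeter = 18.600
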